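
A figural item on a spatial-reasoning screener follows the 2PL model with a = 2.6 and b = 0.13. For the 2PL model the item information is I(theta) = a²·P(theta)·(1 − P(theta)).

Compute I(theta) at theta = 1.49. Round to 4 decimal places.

0.1859

P = 1/(1+e^{-3.5360}) = 0.9717
P(1−P) = 0.9717 × 0.0283 = 0.0275
I = a² × P(1−P) = 2.6² × 0.0275 = 0.18593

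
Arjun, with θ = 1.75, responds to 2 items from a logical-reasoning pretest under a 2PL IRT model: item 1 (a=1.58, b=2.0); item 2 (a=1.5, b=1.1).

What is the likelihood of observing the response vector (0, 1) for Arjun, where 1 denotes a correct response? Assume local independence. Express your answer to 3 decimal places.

0.434

P(θ) = 1 / (1 + exp(−a(θ − b)))
P_1 = 1/(1+e^{0.3950}) = 0.4025
P_2 = 1/(1+e^{-0.9750}) = 0.7261
L = (1−P_1) × P_2 = 0.5975 × 0.7261 = 0.43384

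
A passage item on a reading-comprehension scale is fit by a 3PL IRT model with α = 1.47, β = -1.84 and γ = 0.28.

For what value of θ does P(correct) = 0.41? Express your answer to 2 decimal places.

-2.87

P(θ) = γ + (1 − γ) · 1 / (1 + exp(−α(θ − β)))
Remove guessing floor: (0.41 − 0.28)/(1 − 0.28) = 0.1806
logit = ln(0.1806/0.8194) = -1.5126
θ = β + logit/(α) = -1.84 + (-1.5126)/1.4700 = -2.8690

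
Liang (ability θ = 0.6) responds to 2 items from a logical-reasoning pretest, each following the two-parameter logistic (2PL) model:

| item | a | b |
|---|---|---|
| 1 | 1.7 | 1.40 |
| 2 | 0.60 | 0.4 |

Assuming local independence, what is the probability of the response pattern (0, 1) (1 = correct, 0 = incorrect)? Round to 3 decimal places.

0.422

P(θ) = 1 / (1 + exp(−a(θ − b)))
P_1 = 1/(1+e^{1.3600}) = 0.2042
P_2 = 1/(1+e^{-0.1200}) = 0.5300
L = (1−P_1) × P_2 = 0.7958 × 0.5300 = 0.42172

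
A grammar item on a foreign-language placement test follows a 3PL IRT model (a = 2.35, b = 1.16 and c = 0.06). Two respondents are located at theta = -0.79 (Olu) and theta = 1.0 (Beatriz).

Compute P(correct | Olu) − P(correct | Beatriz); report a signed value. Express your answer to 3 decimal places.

-0.373

P(theta) = c + (1 − c) · 1 / (1 + exp(−a(theta − b)))
P(Olu) = 0.0695  [exponent -4.5825]
P(Beatriz) = 0.4427  [exponent -0.3760]
Difference = 0.0695 − 0.4427 = -0.3731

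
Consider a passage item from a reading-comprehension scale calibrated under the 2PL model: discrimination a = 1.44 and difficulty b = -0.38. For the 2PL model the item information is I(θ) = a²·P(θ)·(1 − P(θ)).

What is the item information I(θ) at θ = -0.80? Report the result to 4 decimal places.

0.4737

P = 1/(1+e^{0.6048}) = 0.3532
P(1−P) = 0.3532 × 0.6468 = 0.2285
I = a² × P(1−P) = 1.44² × 0.2285 = 0.47374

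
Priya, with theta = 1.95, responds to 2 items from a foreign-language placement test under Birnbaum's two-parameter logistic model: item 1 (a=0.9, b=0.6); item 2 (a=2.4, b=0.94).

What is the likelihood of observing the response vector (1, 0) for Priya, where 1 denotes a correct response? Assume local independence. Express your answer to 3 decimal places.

0.063

P(theta) = 1 / (1 + exp(−a(theta − b)))
P_1 = 1/(1+e^{-1.2150}) = 0.7712
P_2 = 1/(1+e^{-2.4240}) = 0.9186
L = P_1 × (1−P_2) = 0.7712 × 0.0814 = 0.06274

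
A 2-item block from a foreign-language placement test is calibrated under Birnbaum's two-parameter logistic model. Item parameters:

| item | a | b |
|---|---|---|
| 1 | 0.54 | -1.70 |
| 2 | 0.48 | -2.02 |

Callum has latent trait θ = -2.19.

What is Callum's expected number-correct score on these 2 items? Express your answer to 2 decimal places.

0.91

P(θ) = 1 / (1 + exp(−a(θ − b)))
P_1 = 1/(1+e^{0.2646}) = 0.4342
P_2 = 1/(1+e^{0.0816}) = 0.4796
E[score] = 0.4342 + 0.4796 = 0.9138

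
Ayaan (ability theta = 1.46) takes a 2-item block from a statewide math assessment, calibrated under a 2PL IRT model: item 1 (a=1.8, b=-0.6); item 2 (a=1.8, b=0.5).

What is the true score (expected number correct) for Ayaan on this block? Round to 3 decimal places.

P(theta) = 1 / (1 + exp(−a(theta − b)))
P_1 = 1/(1+e^{-3.7080}) = 0.9761
P_2 = 1/(1+e^{-1.7280}) = 0.8492
E[score] = 0.9761 + 0.8492 = 1.8252

1.825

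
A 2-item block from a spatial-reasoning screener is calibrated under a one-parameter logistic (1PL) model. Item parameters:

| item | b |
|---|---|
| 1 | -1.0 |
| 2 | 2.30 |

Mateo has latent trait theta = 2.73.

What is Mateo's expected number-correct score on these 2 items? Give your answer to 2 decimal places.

P(theta) = 1 / (1 + exp(−(theta − b)))
P_1 = 1/(1+e^{-3.7300}) = 0.9766
P_2 = 1/(1+e^{-0.4300}) = 0.6059
E[score] = 0.9766 + 0.6059 = 1.5824

1.58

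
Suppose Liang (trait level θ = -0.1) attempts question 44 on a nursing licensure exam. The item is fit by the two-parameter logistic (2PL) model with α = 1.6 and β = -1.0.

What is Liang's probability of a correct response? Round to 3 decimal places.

P(θ) = 1 / (1 + exp(−α(θ − β)))
Exponent: 1.6 × (-0.1 − (-1.0)) = 1.4400
1/(1 + e^{-1.4400}) = 0.8085

0.808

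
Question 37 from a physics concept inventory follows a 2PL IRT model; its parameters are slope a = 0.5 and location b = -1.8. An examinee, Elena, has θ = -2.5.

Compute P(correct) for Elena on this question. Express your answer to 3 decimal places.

0.413

P(θ) = 1 / (1 + exp(−a(θ − b)))
Exponent: 0.5 × (-2.5 − (-1.8)) = -0.3500
1/(1 + e^{0.3500}) = 0.4134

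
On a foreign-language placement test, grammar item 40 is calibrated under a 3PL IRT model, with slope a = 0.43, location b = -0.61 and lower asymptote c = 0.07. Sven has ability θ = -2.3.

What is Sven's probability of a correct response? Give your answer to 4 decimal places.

P(θ) = c + (1 − c) · 1 / (1 + exp(−a(θ − b)))
Exponent: 0.43 × (-2.3 − (-0.61)) = -0.7267
1/(1 + e^{0.7267}) = 0.3259
P = 0.07 + 0.93 × 0.3259 = 0.3731

0.3731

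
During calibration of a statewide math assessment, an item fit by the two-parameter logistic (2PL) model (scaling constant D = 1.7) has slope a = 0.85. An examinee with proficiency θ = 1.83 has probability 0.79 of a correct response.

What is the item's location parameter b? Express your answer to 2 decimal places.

P(θ) = 1 / (1 + exp(−D·a(θ − b)))
logit(0.79) = ln(0.79/0.21) = 1.3249
b = θ − logit/(1.7·a) = 1.83 − 1.3249/1.4450 = 0.9131

0.91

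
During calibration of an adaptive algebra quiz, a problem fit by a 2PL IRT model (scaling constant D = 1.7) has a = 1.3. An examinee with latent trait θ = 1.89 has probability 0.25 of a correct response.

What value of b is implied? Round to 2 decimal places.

P(θ) = 1 / (1 + exp(−D·a(θ − b)))
logit(0.25) = ln(0.25/0.75) = -1.0986
b = θ − logit/(1.7·a) = 1.89 − (-1.0986)/2.2100 = 2.3871

2.39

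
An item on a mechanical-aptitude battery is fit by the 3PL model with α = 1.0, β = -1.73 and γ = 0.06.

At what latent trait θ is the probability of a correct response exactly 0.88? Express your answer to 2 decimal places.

P(θ) = γ + (1 − γ) · 1 / (1 + exp(−α(θ − β)))
Remove guessing floor: (0.88 − 0.06)/(1 − 0.06) = 0.8723
logit = ln(0.8723/0.1277) = 1.9218
θ = β + logit/(α) = -1.73 + 1.9218/1.0000 = 0.1918

0.19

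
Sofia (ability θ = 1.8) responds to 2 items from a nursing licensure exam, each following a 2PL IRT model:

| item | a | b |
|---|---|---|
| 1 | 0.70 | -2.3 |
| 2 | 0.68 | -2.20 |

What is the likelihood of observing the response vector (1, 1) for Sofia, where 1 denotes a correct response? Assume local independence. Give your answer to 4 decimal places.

P(θ) = 1 / (1 + exp(−a(θ − b)))
P_1 = 1/(1+e^{-2.8700}) = 0.9463
P_2 = 1/(1+e^{-2.7200}) = 0.9382
L = P_1 × P_2 = 0.9463 × 0.9382 = 0.88786

0.8879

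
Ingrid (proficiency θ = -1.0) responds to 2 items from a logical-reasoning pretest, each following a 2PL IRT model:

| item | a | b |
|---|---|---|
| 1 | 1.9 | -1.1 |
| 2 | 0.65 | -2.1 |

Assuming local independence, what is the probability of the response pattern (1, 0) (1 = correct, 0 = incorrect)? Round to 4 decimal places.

P(θ) = 1 / (1 + exp(−a(θ − b)))
P_1 = 1/(1+e^{-0.1900}) = 0.5474
P_2 = 1/(1+e^{-0.7150}) = 0.6715
L = P_1 × (1−P_2) = 0.5474 × 0.3285 = 0.17980

0.1798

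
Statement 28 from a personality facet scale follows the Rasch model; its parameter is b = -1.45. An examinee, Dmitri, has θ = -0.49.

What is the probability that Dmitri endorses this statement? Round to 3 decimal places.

0.723

P(θ) = 1 / (1 + exp(−(θ − b)))
Exponent: (-0.49 − (-1.45)) = 0.9600
1/(1 + e^{-0.9600}) = 0.7231
P = 0.7231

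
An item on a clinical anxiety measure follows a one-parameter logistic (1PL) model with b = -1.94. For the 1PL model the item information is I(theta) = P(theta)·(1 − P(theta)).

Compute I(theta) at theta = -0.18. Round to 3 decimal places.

P = 1/(1+e^{-1.7600}) = 0.8532
P(1−P) = 0.8532 × 0.1468 = 0.1252
I = P(1−P) = 0.12524

0.125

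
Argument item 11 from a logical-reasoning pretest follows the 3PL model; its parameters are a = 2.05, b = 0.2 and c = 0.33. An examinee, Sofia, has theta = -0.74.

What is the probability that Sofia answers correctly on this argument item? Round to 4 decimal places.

0.4151

P(theta) = c + (1 − c) · 1 / (1 + exp(−a(theta − b)))
Exponent: 2.05 × (-0.74 − 0.2) = -1.9270
1/(1 + e^{1.9270}) = 0.1271
P = 0.33 + 0.67 × 0.1271 = 0.4151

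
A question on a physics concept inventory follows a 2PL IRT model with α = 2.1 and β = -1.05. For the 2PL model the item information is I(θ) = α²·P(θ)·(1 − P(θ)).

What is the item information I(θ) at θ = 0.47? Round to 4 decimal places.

0.1672

P = 1/(1+e^{-3.1920}) = 0.9605
P(1−P) = 0.9605 × 0.0395 = 0.0379
I = α² × P(1−P) = 2.1² × 0.0379 = 0.16718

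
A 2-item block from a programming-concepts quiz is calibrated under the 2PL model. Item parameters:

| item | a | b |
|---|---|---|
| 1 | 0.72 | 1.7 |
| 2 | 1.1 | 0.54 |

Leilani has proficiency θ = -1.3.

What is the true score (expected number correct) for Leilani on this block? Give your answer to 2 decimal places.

0.22

P(θ) = 1 / (1 + exp(−a(θ − b)))
P_1 = 1/(1+e^{2.1600}) = 0.1034
P_2 = 1/(1+e^{2.0240}) = 0.1167
E[score] = 0.1034 + 0.1167 = 0.2201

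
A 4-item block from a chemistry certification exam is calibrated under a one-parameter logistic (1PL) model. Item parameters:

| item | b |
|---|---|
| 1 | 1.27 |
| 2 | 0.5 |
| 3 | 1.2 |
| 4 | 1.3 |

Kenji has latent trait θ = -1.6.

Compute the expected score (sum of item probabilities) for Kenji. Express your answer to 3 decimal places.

0.272

P(θ) = 1 / (1 + exp(−(θ − b)))
P_1 = 1/(1+e^{2.8700}) = 0.0537
P_2 = 1/(1+e^{2.1000}) = 0.1091
P_3 = 1/(1+e^{2.8000}) = 0.0573
P_4 = 1/(1+e^{2.9000}) = 0.0522
E[score] = 0.0537 + 0.1091 + 0.0573 + 0.0522 = 0.2722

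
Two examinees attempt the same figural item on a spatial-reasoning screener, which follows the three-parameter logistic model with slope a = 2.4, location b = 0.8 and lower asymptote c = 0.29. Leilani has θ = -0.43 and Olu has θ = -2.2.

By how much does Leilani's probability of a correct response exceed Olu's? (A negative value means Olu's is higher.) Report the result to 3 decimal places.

0.035

P(θ) = c + (1 − c) · 1 / (1 + exp(−a(θ − b)))
P(Leilani) = 0.3252  [exponent -2.9520]
P(Olu) = 0.2905  [exponent -7.2000]
Difference = 0.3252 − 0.2905 = 0.0347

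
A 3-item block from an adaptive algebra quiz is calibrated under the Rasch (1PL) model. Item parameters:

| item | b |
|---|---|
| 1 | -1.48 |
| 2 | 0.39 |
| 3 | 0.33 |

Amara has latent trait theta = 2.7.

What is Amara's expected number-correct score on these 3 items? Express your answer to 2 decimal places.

P(theta) = 1 / (1 + exp(−(theta − b)))
P_1 = 1/(1+e^{-4.1800}) = 0.9849
P_2 = 1/(1+e^{-2.3100}) = 0.9097
P_3 = 1/(1+e^{-2.3700}) = 0.9145
E[score] = 0.9849 + 0.9097 + 0.9145 = 2.8091

2.81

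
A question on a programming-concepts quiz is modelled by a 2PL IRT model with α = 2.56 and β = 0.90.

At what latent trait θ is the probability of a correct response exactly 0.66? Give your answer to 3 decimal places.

1.159

P(θ) = 1 / (1 + exp(−α(θ − β)))
logit = ln(0.6600/0.3400) = 0.6633
θ = β + logit/(α) = 0.90 + 0.6633/2.5600 = 1.1591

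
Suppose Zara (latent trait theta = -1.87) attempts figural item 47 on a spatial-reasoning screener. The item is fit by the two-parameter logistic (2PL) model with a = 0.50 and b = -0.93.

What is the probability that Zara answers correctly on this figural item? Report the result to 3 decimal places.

P(theta) = 1 / (1 + exp(−a(theta − b)))
Exponent: 0.50 × (-1.87 − (-0.93)) = -0.4700
1/(1 + e^{0.4700}) = 0.3846

0.385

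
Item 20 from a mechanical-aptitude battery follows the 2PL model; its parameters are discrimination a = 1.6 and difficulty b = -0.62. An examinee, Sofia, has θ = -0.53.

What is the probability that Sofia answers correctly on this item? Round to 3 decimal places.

P(θ) = 1 / (1 + exp(−a(θ − b)))
Exponent: 1.6 × (-0.53 − (-0.62)) = 0.1440
1/(1 + e^{-0.1440}) = 0.5359

0.536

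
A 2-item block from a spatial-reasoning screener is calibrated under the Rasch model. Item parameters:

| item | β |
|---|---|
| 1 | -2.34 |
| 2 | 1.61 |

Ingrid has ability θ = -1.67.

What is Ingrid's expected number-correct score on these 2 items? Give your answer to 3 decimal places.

0.698

P(θ) = 1 / (1 + exp(−(θ − β)))
P_1 = 1/(1+e^{-0.6700}) = 0.6615
P_2 = 1/(1+e^{3.2800}) = 0.0363
E[score] = 0.6615 + 0.0363 = 0.6978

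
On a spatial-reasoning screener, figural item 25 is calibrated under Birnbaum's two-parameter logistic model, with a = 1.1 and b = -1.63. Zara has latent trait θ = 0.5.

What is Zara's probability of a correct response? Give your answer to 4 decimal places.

0.9124

P(θ) = 1 / (1 + exp(−a(θ − b)))
Exponent: 1.1 × (0.5 − (-1.63)) = 2.3430
1/(1 + e^{-2.3430}) = 0.9124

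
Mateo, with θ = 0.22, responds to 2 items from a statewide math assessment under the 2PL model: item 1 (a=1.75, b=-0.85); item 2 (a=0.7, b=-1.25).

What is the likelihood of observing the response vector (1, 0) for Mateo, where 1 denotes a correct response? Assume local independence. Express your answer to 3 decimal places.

P(θ) = 1 / (1 + exp(−a(θ − b)))
P_1 = 1/(1+e^{-1.8725}) = 0.8667
P_2 = 1/(1+e^{-1.0290}) = 0.7367
L = P_1 × (1−P_2) = 0.8667 × 0.2633 = 0.22820

0.228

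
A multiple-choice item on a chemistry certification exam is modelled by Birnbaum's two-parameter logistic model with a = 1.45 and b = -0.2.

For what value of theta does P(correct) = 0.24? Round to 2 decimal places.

-0.99

P(theta) = 1 / (1 + exp(−a(theta − b)))
logit = ln(0.2400/0.7600) = -1.1527
theta = b + logit/(a) = -0.2 + (-1.1527)/1.4500 = -0.9950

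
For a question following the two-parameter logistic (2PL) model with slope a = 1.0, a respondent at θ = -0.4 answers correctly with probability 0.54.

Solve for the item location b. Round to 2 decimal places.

P(θ) = 1 / (1 + exp(−a(θ − b)))
logit(0.54) = ln(0.54/0.46) = 0.1603
b = θ − logit/(a) = -0.4 − 0.1603/1.0000 = -0.5603

-0.56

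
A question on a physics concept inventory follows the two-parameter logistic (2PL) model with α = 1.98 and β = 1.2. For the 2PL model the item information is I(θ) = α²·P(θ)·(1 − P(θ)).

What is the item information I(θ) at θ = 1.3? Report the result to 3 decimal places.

0.971

P = 1/(1+e^{-0.1980}) = 0.5493
P(1−P) = 0.5493 × 0.4507 = 0.2476
I = α² × P(1−P) = 1.98² × 0.2476 = 0.97056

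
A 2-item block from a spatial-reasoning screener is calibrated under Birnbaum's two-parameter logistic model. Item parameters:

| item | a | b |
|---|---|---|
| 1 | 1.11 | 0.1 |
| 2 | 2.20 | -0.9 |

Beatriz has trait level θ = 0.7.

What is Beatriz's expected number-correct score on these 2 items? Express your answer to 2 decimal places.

P(θ) = 1 / (1 + exp(−a(θ − b)))
P_1 = 1/(1+e^{-0.6660}) = 0.6606
P_2 = 1/(1+e^{-3.5200}) = 0.9713
E[score] = 0.6606 + 0.9713 = 1.6319

1.63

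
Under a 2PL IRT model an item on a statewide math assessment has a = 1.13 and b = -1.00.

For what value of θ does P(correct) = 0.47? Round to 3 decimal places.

-1.106

P(θ) = 1 / (1 + exp(−a(θ − b)))
logit = ln(0.4700/0.5300) = -0.1201
θ = b + logit/(a) = -1.00 + (-0.1201)/1.1300 = -1.1063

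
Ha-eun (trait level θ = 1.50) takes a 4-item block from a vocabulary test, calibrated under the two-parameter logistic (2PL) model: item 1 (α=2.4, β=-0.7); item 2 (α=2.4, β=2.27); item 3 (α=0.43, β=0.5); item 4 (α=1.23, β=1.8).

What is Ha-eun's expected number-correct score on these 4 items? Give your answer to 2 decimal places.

2.15

P(θ) = 1 / (1 + exp(−α(θ − β)))
P_1 = 1/(1+e^{-5.2800}) = 0.9949
P_2 = 1/(1+e^{1.8480}) = 0.1361
P_3 = 1/(1+e^{-0.4300}) = 0.6059
P_4 = 1/(1+e^{0.3690}) = 0.4088
E[score] = 0.9949 + 0.1361 + 0.6059 + 0.4088 = 2.1457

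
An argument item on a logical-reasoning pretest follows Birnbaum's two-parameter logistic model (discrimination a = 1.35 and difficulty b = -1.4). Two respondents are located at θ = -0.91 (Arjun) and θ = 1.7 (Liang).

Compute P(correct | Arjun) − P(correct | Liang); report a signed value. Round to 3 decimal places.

-0.325

P(θ) = 1 / (1 + exp(−a(θ − b)))
P(Arjun) = 0.6596  [exponent 0.6615]
P(Liang) = 0.9850  [exponent 4.1850]
Difference = 0.6596 − 0.9850 = -0.3254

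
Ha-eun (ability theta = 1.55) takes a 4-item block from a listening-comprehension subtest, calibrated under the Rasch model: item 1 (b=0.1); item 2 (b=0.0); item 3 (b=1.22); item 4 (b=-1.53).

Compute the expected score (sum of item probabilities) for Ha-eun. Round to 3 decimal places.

P(theta) = 1 / (1 + exp(−(theta − b)))
P_1 = 1/(1+e^{-1.4500}) = 0.8100
P_2 = 1/(1+e^{-1.5500}) = 0.8249
P_3 = 1/(1+e^{-0.3300}) = 0.5818
P_4 = 1/(1+e^{-3.0800}) = 0.9561
E[score] = 0.8100 + 0.8249 + 0.5818 + 0.9561 = 3.1727

3.173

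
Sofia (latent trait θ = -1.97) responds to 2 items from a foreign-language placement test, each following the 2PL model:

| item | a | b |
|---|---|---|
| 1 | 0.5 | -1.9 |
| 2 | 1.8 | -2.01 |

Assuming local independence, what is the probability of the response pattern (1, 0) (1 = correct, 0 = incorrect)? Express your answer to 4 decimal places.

P(θ) = 1 / (1 + exp(−a(θ − b)))
P_1 = 1/(1+e^{0.0350}) = 0.4913
P_2 = 1/(1+e^{-0.0720}) = 0.5180
L = P_1 × (1−P_2) = 0.4913 × 0.4820 = 0.23679

0.2368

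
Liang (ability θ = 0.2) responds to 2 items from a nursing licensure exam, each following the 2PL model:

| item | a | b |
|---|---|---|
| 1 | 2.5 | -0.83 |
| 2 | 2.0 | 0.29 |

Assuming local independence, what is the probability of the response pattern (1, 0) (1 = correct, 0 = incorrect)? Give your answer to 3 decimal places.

P(θ) = 1 / (1 + exp(−a(θ − b)))
P_1 = 1/(1+e^{-2.5750}) = 0.9292
P_2 = 1/(1+e^{0.1800}) = 0.4551
L = P_1 × (1−P_2) = 0.9292 × 0.5449 = 0.50632

0.506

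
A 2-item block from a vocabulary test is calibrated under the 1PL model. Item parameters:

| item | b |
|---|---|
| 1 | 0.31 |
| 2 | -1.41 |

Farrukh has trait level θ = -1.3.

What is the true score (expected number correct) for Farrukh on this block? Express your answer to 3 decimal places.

0.694

P(θ) = 1 / (1 + exp(−(θ − b)))
P_1 = 1/(1+e^{1.6100}) = 0.1666
P_2 = 1/(1+e^{-0.1100}) = 0.5275
E[score] = 0.1666 + 0.5275 = 0.6941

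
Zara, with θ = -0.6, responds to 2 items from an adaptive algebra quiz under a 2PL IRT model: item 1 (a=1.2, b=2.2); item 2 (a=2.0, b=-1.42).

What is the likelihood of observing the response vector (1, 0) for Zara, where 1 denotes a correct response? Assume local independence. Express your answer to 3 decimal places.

0.005

P(θ) = 1 / (1 + exp(−a(θ − b)))
P_1 = 1/(1+e^{3.3600}) = 0.0336
P_2 = 1/(1+e^{-1.6400}) = 0.8375
L = P_1 × (1−P_2) = 0.0336 × 0.1625 = 0.00545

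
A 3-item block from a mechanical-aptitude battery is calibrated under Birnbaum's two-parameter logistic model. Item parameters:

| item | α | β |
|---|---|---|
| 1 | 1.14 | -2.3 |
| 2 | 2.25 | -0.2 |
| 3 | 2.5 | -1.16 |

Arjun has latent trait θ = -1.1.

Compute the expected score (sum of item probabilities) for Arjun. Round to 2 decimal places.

1.45

P(θ) = 1 / (1 + exp(−α(θ − β)))
P_1 = 1/(1+e^{-1.3680}) = 0.7971
P_2 = 1/(1+e^{2.0250}) = 0.1166
P_3 = 1/(1+e^{-0.1500}) = 0.5374
E[score] = 0.7971 + 0.1166 + 0.5374 = 1.4511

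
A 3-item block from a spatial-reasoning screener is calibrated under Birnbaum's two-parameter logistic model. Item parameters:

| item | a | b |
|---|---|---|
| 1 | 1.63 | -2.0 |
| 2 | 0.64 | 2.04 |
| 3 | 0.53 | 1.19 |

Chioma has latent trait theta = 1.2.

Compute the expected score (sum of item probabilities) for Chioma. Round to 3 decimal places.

1.865

P(theta) = 1 / (1 + exp(−a(theta − b)))
P_1 = 1/(1+e^{-5.2160}) = 0.9946
P_2 = 1/(1+e^{0.5376}) = 0.3687
P_3 = 1/(1+e^{-0.0053}) = 0.5013
E[score] = 0.9946 + 0.3687 + 0.5013 = 1.8647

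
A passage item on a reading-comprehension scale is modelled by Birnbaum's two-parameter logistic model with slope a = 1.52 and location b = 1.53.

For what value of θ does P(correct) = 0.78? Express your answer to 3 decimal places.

P(θ) = 1 / (1 + exp(−a(θ − b)))
logit = ln(0.7800/0.2200) = 1.2657
θ = b + logit/(a) = 1.53 + 1.2657/1.5200 = 2.3627

2.363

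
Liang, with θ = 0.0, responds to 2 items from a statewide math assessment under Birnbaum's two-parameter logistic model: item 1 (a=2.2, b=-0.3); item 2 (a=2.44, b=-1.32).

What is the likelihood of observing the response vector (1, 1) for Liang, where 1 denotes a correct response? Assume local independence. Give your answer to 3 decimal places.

0.634

P(θ) = 1 / (1 + exp(−a(θ − b)))
P_1 = 1/(1+e^{-0.6600}) = 0.6593
P_2 = 1/(1+e^{-3.2208}) = 0.9616
L = P_1 × P_2 = 0.6593 × 0.9616 = 0.63395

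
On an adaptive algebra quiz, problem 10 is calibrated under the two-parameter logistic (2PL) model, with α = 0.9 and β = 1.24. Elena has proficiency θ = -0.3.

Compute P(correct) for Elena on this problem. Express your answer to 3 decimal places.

P(θ) = 1 / (1 + exp(−α(θ − β)))
Exponent: 0.9 × (-0.3 − 1.24) = -1.3860
1/(1 + e^{1.3860}) = 0.2000

0.200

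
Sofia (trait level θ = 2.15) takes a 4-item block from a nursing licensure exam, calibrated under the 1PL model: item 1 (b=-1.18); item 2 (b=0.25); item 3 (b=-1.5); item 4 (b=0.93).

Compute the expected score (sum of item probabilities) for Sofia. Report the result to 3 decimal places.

3.582

P(θ) = 1 / (1 + exp(−(θ − b)))
P_1 = 1/(1+e^{-3.3300}) = 0.9654
P_2 = 1/(1+e^{-1.9000}) = 0.8699
P_3 = 1/(1+e^{-3.6500}) = 0.9747
P_4 = 1/(1+e^{-1.2200}) = 0.7721
E[score] = 0.9654 + 0.8699 + 0.9747 + 0.7721 = 3.5821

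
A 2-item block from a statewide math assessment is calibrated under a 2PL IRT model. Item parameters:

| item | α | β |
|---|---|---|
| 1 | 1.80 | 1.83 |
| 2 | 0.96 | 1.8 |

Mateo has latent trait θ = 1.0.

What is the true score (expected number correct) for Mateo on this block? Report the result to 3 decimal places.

0.500

P(θ) = 1 / (1 + exp(−α(θ − β)))
P_1 = 1/(1+e^{1.4940}) = 0.1833
P_2 = 1/(1+e^{0.7680}) = 0.3169
E[score] = 0.1833 + 0.3169 = 0.5002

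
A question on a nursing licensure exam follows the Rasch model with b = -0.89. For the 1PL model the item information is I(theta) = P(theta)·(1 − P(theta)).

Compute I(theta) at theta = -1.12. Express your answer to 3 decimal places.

P = 1/(1+e^{0.2300}) = 0.4428
P(1−P) = 0.4428 × 0.5572 = 0.2467
I = P(1−P) = 0.24672

0.247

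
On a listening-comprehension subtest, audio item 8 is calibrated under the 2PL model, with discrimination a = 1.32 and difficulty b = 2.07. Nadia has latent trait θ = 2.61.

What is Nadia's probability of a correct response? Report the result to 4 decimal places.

P(θ) = 1 / (1 + exp(−a(θ − b)))
Exponent: 1.32 × (2.61 − 2.07) = 0.7128
1/(1 + e^{-0.7128}) = 0.6710

0.6710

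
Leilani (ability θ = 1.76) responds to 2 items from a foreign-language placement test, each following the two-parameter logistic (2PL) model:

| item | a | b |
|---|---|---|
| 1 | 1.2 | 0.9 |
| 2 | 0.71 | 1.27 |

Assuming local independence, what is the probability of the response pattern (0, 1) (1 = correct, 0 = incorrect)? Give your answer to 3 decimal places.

0.154

P(θ) = 1 / (1 + exp(−a(θ − b)))
P_1 = 1/(1+e^{-1.0320}) = 0.7373
P_2 = 1/(1+e^{-0.3479}) = 0.5861
L = (1−P_1) × P_2 = 0.2627 × 0.5861 = 0.15397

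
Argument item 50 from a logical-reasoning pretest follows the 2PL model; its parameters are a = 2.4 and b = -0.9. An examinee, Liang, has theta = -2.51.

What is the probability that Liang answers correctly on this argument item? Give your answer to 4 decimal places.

P(theta) = 1 / (1 + exp(−a(theta − b)))
Exponent: 2.4 × (-2.51 − (-0.9)) = -3.8640
1/(1 + e^{3.8640}) = 0.0206

0.0206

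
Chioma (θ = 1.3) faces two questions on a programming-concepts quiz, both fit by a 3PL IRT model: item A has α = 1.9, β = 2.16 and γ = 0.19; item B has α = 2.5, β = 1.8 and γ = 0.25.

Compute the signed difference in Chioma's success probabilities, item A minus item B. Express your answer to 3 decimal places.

P(θ) = γ + (1 − γ) · 1 / (1 + exp(−α(θ − β)))
P_A = 0.3223
P_B = 0.4170
P_A − P_B = -0.0948

-0.095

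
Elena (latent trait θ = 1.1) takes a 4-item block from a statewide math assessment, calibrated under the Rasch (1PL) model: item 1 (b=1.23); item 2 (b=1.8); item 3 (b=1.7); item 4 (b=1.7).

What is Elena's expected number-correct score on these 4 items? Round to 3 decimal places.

1.508

P(θ) = 1 / (1 + exp(−(θ − b)))
P_1 = 1/(1+e^{0.1300}) = 0.4675
P_2 = 1/(1+e^{0.7000}) = 0.3318
P_3 = 1/(1+e^{0.6000}) = 0.3543
P_4 = 1/(1+e^{0.6000}) = 0.3543
E[score] = 0.4675 + 0.3318 + 0.3543 + 0.3543 = 1.5080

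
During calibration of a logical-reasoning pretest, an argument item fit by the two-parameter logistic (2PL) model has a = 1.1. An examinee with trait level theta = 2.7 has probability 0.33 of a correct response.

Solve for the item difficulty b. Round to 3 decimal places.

P(theta) = 1 / (1 + exp(−a(theta − b)))
logit(0.33) = ln(0.33/0.67) = -0.7082
b = theta − logit/(a) = 2.7 − (-0.7082)/1.1000 = 3.3438

3.344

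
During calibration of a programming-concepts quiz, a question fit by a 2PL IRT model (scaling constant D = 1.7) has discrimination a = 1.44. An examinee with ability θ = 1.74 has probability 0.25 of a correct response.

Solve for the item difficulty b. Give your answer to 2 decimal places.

2.19

P(θ) = 1 / (1 + exp(−D·a(θ − b)))
logit(0.25) = ln(0.25/0.75) = -1.0986
b = θ − logit/(1.7·a) = 1.74 − (-1.0986)/2.4480 = 2.1888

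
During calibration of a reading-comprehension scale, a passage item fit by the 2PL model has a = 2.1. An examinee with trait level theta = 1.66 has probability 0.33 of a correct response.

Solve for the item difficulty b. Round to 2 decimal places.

P(theta) = 1 / (1 + exp(−a(theta − b)))
logit(0.33) = ln(0.33/0.67) = -0.7082
b = theta − logit/(a) = 1.66 − (-0.7082)/2.1000 = 1.9972

2.00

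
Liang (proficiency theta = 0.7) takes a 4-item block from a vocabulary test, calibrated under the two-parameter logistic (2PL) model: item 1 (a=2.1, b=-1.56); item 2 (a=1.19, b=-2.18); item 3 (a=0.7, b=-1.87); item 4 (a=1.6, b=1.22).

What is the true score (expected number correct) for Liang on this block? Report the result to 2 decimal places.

P(theta) = 1 / (1 + exp(−a(theta − b)))
P_1 = 1/(1+e^{-4.7460}) = 0.9914
P_2 = 1/(1+e^{-3.4272}) = 0.9685
P_3 = 1/(1+e^{-1.7990}) = 0.8580
P_4 = 1/(1+e^{0.8320}) = 0.3032
E[score] = 0.9914 + 0.9685 + 0.8580 + 0.3032 = 3.1212

3.12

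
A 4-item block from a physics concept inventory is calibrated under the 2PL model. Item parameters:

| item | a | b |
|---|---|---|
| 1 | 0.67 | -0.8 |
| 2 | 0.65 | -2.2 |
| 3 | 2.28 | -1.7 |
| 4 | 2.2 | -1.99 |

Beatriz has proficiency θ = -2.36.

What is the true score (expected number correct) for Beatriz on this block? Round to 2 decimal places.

1.22

P(θ) = 1 / (1 + exp(−a(θ − b)))
P_1 = 1/(1+e^{1.0452}) = 0.2601
P_2 = 1/(1+e^{0.1040}) = 0.4740
P_3 = 1/(1+e^{1.5048}) = 0.1817
P_4 = 1/(1+e^{0.8140}) = 0.3070
E[score] = 0.2601 + 0.4740 + 0.1817 + 0.3070 = 1.2229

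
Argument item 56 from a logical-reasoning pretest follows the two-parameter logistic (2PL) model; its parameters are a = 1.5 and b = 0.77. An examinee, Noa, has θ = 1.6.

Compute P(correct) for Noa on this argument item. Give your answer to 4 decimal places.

0.7764

P(θ) = 1 / (1 + exp(−a(θ − b)))
Exponent: 1.5 × (1.6 − 0.77) = 1.2450
1/(1 + e^{-1.2450}) = 0.7764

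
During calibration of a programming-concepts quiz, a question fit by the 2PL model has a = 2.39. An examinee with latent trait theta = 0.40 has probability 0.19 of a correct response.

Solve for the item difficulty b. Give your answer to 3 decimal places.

P(theta) = 1 / (1 + exp(−a(theta − b)))
logit(0.19) = ln(0.19/0.81) = -1.4500
b = theta − logit/(a) = 0.40 − (-1.4500)/2.3900 = 1.0067

1.007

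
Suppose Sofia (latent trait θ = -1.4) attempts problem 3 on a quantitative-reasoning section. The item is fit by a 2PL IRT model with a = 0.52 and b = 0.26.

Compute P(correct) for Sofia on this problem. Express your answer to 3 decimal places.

P(θ) = 1 / (1 + exp(−a(θ − b)))
Exponent: 0.52 × (-1.4 − 0.26) = -0.8632
1/(1 + e^{0.8632}) = 0.2967

0.297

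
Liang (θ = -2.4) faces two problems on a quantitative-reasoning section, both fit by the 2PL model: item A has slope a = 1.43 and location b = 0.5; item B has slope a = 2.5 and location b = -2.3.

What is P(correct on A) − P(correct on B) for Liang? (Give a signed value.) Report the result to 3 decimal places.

-0.422

P(θ) = 1 / (1 + exp(−a(θ − b)))
P_A = 0.0156
P_B = 0.4378
P_A − P_B = -0.4223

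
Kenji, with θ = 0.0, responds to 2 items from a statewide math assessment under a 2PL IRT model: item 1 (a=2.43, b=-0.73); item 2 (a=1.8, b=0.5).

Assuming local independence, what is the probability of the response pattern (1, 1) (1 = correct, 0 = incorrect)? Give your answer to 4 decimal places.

P(θ) = 1 / (1 + exp(−a(θ − b)))
P_1 = 1/(1+e^{-1.7739}) = 0.8549
P_2 = 1/(1+e^{0.9000}) = 0.2891
L = P_1 × P_2 = 0.8549 × 0.2891 = 0.24712

0.2471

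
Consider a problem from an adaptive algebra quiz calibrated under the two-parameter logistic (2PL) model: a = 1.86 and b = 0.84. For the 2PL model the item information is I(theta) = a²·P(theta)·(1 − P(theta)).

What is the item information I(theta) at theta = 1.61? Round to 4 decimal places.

P = 1/(1+e^{-1.4322}) = 0.8072
P(1−P) = 0.8072 × 0.1928 = 0.1556
I = a² × P(1−P) = 1.86² × 0.1556 = 0.53832

0.5383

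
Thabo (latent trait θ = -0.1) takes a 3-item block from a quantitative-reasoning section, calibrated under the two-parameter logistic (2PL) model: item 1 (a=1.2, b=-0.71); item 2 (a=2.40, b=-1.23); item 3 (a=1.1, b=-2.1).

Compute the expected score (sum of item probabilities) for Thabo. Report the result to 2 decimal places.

2.51

P(θ) = 1 / (1 + exp(−a(θ − b)))
P_1 = 1/(1+e^{-0.7320}) = 0.6752
P_2 = 1/(1+e^{-2.7120}) = 0.9377
P_3 = 1/(1+e^{-2.2000}) = 0.9002
E[score] = 0.6752 + 0.9377 + 0.9002 = 2.5132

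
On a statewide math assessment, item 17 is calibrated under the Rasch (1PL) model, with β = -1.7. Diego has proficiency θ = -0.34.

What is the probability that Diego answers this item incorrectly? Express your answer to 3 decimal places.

P(θ) = 1 / (1 + exp(−(θ − β)))
Exponent: (-0.34 − (-1.7)) = 1.3600
1/(1 + e^{-1.3600}) = 0.7958
P = 0.7958
P(incorrect) = 1 − 0.7958 = 0.2042

0.204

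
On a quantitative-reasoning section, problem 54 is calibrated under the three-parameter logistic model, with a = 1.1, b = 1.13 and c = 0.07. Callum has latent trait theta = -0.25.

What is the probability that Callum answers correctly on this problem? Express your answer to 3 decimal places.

0.237

P(theta) = c + (1 − c) · 1 / (1 + exp(−a(theta − b)))
Exponent: 1.1 × (-0.25 − 1.13) = -1.5180
1/(1 + e^{1.5180}) = 0.1798
P = 0.07 + 0.93 × 0.1798 = 0.2372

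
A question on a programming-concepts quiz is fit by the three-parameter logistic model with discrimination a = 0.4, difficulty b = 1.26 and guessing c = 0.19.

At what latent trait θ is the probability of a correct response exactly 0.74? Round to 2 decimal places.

P(θ) = c + (1 − c) · 1 / (1 + exp(−a(θ − b)))
Remove guessing floor: (0.74 − 0.19)/(1 − 0.19) = 0.6790
logit = ln(0.6790/0.3210) = 0.7492
θ = b + logit/(a) = 1.26 + 0.7492/0.4000 = 3.1331

3.13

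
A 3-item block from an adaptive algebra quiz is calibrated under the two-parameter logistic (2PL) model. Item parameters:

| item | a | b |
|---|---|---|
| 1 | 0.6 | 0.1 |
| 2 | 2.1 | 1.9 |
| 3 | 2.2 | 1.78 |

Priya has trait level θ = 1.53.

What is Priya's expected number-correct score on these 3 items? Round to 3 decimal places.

1.383

P(θ) = 1 / (1 + exp(−a(θ − b)))
P_1 = 1/(1+e^{-0.8580}) = 0.7022
P_2 = 1/(1+e^{0.7770}) = 0.3150
P_3 = 1/(1+e^{0.5500}) = 0.3659
E[score] = 0.7022 + 0.3150 + 0.3659 = 1.3831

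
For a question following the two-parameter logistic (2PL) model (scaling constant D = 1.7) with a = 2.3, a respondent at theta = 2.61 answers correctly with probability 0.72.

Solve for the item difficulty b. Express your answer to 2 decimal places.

2.37

P(theta) = 1 / (1 + exp(−D·a(theta − b)))
logit(0.72) = ln(0.72/0.28) = 0.9445
b = theta − logit/(1.7·a) = 2.61 − 0.9445/3.9100 = 2.3684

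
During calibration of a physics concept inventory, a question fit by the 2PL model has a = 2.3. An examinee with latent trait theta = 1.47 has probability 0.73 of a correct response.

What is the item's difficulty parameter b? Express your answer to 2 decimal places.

P(theta) = 1 / (1 + exp(−a(theta − b)))
logit(0.73) = ln(0.73/0.27) = 0.9946
b = theta − logit/(a) = 1.47 − 0.9946/2.3000 = 1.0376

1.04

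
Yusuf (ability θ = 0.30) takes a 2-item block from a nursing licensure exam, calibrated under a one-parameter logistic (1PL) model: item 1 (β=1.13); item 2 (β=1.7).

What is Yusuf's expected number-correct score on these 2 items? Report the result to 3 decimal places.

0.501

P(θ) = 1 / (1 + exp(−(θ − β)))
P_1 = 1/(1+e^{0.8300}) = 0.3036
P_2 = 1/(1+e^{1.4000}) = 0.1978
E[score] = 0.3036 + 0.1978 = 0.5015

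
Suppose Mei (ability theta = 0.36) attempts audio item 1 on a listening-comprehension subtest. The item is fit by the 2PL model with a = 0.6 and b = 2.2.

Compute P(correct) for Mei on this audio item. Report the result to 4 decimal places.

0.2490

P(theta) = 1 / (1 + exp(−a(theta − b)))
Exponent: 0.6 × (0.36 − 2.2) = -1.1040
1/(1 + e^{1.1040}) = 0.2490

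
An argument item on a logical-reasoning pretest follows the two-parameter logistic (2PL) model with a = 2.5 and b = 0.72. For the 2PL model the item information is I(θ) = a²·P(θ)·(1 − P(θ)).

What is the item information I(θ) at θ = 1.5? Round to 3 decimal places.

P = 1/(1+e^{-1.9500}) = 0.8754
P(1−P) = 0.8754 × 0.1246 = 0.1090
I = a² × P(1−P) = 2.5² × 0.1090 = 0.68150

0.681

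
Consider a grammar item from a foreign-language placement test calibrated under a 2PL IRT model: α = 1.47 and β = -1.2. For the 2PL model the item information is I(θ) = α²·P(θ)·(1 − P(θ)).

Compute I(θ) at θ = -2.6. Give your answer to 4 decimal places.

P = 1/(1+e^{2.0580}) = 0.1132
P(1−P) = 0.1132 × 0.8868 = 0.1004
I = α² × P(1−P) = 1.47² × 0.1004 = 0.21700

0.2170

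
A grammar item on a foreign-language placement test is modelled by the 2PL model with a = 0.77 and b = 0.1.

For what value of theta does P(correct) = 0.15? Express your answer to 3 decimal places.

-2.153

P(theta) = 1 / (1 + exp(−a(theta − b)))
logit = ln(0.1500/0.8500) = -1.7346
theta = b + logit/(a) = 0.1 + (-1.7346)/0.7700 = -2.1527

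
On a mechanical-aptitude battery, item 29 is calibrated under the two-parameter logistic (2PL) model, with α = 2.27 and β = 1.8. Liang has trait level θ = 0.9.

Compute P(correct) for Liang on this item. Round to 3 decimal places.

0.115

P(θ) = 1 / (1 + exp(−α(θ − β)))
Exponent: 2.27 × (0.9 − 1.8) = -2.0430
1/(1 + e^{2.0430}) = 0.1148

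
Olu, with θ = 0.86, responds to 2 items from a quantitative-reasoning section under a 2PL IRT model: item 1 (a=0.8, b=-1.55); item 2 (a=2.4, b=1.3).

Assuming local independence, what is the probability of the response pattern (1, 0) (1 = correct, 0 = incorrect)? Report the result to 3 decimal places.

0.648

P(θ) = 1 / (1 + exp(−a(θ − b)))
P_1 = 1/(1+e^{-1.9280}) = 0.8730
P_2 = 1/(1+e^{1.0560}) = 0.2581
L = P_1 × (1−P_2) = 0.8730 × 0.7419 = 0.64772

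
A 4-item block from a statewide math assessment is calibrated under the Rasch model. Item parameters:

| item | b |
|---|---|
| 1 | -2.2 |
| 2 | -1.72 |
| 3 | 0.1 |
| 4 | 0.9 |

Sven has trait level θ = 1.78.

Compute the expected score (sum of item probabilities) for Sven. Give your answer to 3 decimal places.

3.502

P(θ) = 1 / (1 + exp(−(θ − b)))
P_1 = 1/(1+e^{-3.9800}) = 0.9817
P_2 = 1/(1+e^{-3.5000}) = 0.9707
P_3 = 1/(1+e^{-1.6800}) = 0.8429
P_4 = 1/(1+e^{-0.8800}) = 0.7068
E[score] = 0.9817 + 0.9707 + 0.8429 + 0.7068 = 3.5021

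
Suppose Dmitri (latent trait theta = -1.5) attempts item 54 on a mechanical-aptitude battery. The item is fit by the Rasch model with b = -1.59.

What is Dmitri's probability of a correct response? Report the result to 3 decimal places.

0.522

P(theta) = 1 / (1 + exp(−(theta − b)))
Exponent: (-1.5 − (-1.59)) = 0.0900
1/(1 + e^{-0.0900}) = 0.5225
P = 0.5225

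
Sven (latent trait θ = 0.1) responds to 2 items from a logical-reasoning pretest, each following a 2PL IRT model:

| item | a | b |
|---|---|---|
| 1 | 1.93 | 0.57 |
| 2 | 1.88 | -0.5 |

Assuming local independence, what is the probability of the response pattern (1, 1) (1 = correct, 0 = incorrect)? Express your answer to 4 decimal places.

0.2173

P(θ) = 1 / (1 + exp(−a(θ − b)))
P_1 = 1/(1+e^{0.9071}) = 0.2876
P_2 = 1/(1+e^{-1.1280}) = 0.7555
L = P_1 × P_2 = 0.2876 × 0.7555 = 0.21727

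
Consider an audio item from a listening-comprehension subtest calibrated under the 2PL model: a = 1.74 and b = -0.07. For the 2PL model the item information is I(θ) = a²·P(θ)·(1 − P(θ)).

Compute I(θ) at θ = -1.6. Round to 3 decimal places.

0.185

P = 1/(1+e^{2.6622}) = 0.0652
P(1−P) = 0.0652 × 0.9348 = 0.0610
I = a² × P(1−P) = 1.74² × 0.0610 = 0.18464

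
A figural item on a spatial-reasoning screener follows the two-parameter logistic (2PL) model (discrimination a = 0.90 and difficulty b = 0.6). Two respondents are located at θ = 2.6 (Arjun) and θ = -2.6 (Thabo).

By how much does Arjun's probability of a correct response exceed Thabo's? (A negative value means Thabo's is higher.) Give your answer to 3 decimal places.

P(θ) = 1 / (1 + exp(−a(θ − b)))
P(Arjun) = 0.8581  [exponent 1.8000]
P(Thabo) = 0.0532  [exponent -2.8800]
Difference = 0.8581 − 0.0532 = 0.8050

0.805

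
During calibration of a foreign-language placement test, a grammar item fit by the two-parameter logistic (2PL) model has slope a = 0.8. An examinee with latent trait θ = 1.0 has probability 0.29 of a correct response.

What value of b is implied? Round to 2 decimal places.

P(θ) = 1 / (1 + exp(−a(θ − b)))
logit(0.29) = ln(0.29/0.71) = -0.8954
b = θ − logit/(a) = 1.0 − (-0.8954)/0.8000 = 2.1192

2.12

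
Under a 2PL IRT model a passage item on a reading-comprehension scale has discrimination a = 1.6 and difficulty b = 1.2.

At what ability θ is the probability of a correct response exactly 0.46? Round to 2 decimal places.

P(θ) = 1 / (1 + exp(−a(θ − b)))
logit = ln(0.4600/0.5400) = -0.1603
θ = b + logit/(a) = 1.2 + (-0.1603)/1.6000 = 1.0998

1.10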